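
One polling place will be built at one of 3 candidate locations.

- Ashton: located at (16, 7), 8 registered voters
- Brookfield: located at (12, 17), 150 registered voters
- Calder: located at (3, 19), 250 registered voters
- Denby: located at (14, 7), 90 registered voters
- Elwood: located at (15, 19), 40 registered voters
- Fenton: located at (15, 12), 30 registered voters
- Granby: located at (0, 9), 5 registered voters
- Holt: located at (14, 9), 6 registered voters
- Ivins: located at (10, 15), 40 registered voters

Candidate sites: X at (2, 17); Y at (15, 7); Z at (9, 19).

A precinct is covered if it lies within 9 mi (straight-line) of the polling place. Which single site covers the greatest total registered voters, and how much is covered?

Coverage radius r = 9 mi; a point is covered iff (Δx)²+(Δy)² ≤ 9² = 81.
  X (2, 17): covers {Calder, Granby, Ivins} → 295
  Y (15, 7): covers {Ashton, Denby, Fenton, Holt} → 134
  Z (9, 19): covers {Brookfield, Calder, Elwood, Ivins} → 480
Maximum coverage at Z: 480 registered voters.

Z, covering 480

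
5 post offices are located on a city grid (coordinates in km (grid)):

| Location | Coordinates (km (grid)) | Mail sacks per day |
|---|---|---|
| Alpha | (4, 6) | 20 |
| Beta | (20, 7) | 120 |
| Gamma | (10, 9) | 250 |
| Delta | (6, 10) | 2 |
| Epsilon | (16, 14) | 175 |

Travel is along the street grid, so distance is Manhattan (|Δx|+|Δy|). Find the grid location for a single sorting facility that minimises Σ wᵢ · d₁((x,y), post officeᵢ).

Manhattan distance separates: Σwᵢ(|x−xᵢ|+|y−yᵢ|) = Σwᵢ|x−xᵢ| + Σwᵢ|y−yᵢ|, so x and y are optimised independently as 1-D weighted medians.
Total weight W = 567; half = 283.5.
x-coordinate, sorted with cumulative weight:
  x=4 (Alpha, w=20) cum 20
  x=6 (Delta, w=2) cum 22
  x=10 (Gamma, w=250) cum 272
  x=16 (Epsilon, w=175) cum 447  ← median
  x=20 (Beta, w=120) cum 567
⇒ x* = 16
y-coordinate, sorted with cumulative weight:
  y=6 (Alpha, w=20) cum 20
  y=7 (Beta, w=120) cum 140
  y=9 (Gamma, w=250) cum 390  ← median
  y=10 (Delta, w=2) cum 392
  y=14 (Epsilon, w=175) cum 567
⇒ y* = 9

(16, 9)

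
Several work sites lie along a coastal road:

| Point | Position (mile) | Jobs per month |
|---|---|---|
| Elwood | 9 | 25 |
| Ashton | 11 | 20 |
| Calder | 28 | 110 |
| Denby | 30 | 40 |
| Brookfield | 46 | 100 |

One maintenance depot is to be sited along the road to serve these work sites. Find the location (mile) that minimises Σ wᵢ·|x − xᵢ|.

For a sum of weighted absolute distances on a line, the optimum is the weighted median (not the mean). Total weight W = 295; half-weight = 147.5.
Sort by position and accumulate weight:
  mile 9 (Elwood, w=25) → cum 25
  mile 11 (Ashton, w=20) → cum 45
  mile 28 (Calder, w=110) → cum 155  ≥ 147.5 → median here
  mile 30 (Denby, w=40) → cum 195
  mile 46 (Brookfield, w=100) → cum 295
Optimal location: mile 28.

x = 28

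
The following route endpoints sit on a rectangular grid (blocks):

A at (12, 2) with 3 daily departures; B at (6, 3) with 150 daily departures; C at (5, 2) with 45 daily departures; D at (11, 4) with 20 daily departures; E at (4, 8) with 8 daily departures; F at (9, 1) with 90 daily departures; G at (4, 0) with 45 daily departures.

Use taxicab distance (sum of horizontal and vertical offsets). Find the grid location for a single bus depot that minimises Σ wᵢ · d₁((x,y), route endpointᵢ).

(6, 2)

Manhattan distance separates: Σwᵢ(|x−xᵢ|+|y−yᵢ|) = Σwᵢ|x−xᵢ| + Σwᵢ|y−yᵢ|, so x and y are optimised independently as 1-D weighted medians.
Total weight W = 361; half = 180.5.
x-coordinate, sorted with cumulative weight:
  x=4 (E, w=8) cum 8
  x=4 (G, w=45) cum 53
  x=5 (C, w=45) cum 98
  x=6 (B, w=150) cum 248  ← median
  x=9 (F, w=90) cum 338
  x=11 (D, w=20) cum 358
  x=12 (A, w=3) cum 361
⇒ x* = 6
y-coordinate, sorted with cumulative weight:
  y=0 (G, w=45) cum 45
  y=1 (F, w=90) cum 135
  y=2 (A, w=3) cum 138
  y=2 (C, w=45) cum 183  ← median
  y=3 (B, w=150) cum 333
  y=4 (D, w=20) cum 353
  y=8 (E, w=8) cum 361
⇒ y* = 2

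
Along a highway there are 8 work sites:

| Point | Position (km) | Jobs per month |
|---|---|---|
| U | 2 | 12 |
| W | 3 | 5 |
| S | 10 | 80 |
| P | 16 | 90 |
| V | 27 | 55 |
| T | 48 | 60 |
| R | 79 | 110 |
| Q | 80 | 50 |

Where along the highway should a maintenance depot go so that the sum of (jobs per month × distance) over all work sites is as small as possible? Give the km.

x = 27

For a sum of weighted absolute distances on a line, the optimum is the weighted median (not the mean). Total weight W = 462; half-weight = 231.
Sort by position and accumulate weight:
  km 2 (U, w=12) → cum 12
  km 3 (W, w=5) → cum 17
  km 10 (S, w=80) → cum 97
  km 16 (P, w=90) → cum 187
  km 27 (V, w=55) → cum 242  ≥ 231 → median here
  km 48 (T, w=60) → cum 302
  km 79 (R, w=110) → cum 412
  km 80 (Q, w=50) → cum 462
Optimal location: km 27.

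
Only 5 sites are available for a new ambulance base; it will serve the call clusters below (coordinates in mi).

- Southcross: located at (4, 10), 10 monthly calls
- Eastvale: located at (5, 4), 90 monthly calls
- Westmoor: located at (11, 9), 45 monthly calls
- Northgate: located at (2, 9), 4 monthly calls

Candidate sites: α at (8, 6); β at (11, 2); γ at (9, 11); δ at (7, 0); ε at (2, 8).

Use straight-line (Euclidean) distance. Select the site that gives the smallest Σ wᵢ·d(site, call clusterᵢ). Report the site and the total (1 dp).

α, total 598.8 mi

Total weighted distance at each candidate:
  α (8, 6): total = 598.8
  β (11, 2): total = 1036.1
  γ (9, 11): total = 933.0
  δ (7, 0): total = 991.3
  ε (2, 8): total = 889.8
Minimum is at α with total 598.8 mi.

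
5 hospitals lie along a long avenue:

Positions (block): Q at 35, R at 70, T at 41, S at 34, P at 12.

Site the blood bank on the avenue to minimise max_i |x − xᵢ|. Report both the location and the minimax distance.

location 41, max distance 29

The 1-center on a line is the midpoint of the two extreme points: leftmost at 12, rightmost at 70.
Optimal location = (12 + 70)/2 = 41; maximum distance = (70 − 12)/2 = 29.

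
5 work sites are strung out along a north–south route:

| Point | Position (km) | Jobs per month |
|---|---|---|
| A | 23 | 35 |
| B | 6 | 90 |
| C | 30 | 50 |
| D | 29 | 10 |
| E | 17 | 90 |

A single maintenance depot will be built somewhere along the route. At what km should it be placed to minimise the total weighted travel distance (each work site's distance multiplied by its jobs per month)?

For a sum of weighted absolute distances on a line, the optimum is the weighted median (not the mean). Total weight W = 275; half-weight = 137.5.
Sort by position and accumulate weight:
  km 6 (B, w=90) → cum 90
  km 17 (E, w=90) → cum 180  ≥ 137.5 → median here
  km 23 (A, w=35) → cum 215
  km 29 (D, w=10) → cum 225
  km 30 (C, w=50) → cum 275
Optimal location: km 17.

x = 17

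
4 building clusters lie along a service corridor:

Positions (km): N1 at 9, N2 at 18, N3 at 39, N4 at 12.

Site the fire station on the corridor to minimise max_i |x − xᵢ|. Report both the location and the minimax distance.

location 24, max distance 15

The 1-center on a line is the midpoint of the two extreme points: leftmost at 9, rightmost at 39.
Optimal location = (9 + 39)/2 = 24; maximum distance = (39 − 9)/2 = 15.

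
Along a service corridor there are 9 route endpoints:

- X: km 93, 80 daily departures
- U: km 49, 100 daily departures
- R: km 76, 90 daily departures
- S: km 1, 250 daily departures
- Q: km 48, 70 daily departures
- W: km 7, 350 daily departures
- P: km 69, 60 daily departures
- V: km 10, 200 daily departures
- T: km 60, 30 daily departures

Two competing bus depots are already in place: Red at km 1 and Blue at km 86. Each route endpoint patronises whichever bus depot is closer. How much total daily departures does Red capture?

800

The indifferent point is the midpoint (1+86)/2 = 43.5; route endpoints left of it (closer to Red at 1) go to Red, those right go to Blue.
  S at 1 (w=250) → Red
  W at 7 (w=350) → Red
  V at 10 (w=200) → Red
  Q at 48 (w=70) → Blue
  U at 49 (w=100) → Blue
  T at 60 (w=30) → Blue
  P at 69 (w=60) → Blue
  R at 76 (w=90) → Blue
  X at 93 (w=80) → Blue
Red captures 800; Blue captures 430.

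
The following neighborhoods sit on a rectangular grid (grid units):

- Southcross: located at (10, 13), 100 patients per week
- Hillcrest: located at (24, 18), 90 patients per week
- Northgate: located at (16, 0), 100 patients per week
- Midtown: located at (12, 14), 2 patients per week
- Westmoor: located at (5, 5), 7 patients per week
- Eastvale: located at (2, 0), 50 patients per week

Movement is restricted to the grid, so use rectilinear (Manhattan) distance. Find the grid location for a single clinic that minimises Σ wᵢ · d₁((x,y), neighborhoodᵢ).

(16, 13)

Manhattan distance separates: Σwᵢ(|x−xᵢ|+|y−yᵢ|) = Σwᵢ|x−xᵢ| + Σwᵢ|y−yᵢ|, so x and y are optimised independently as 1-D weighted medians.
Total weight W = 349; half = 174.5.
x-coordinate, sorted with cumulative weight:
  x=2 (Eastvale, w=50) cum 50
  x=5 (Westmoor, w=7) cum 57
  x=10 (Southcross, w=100) cum 157
  x=12 (Midtown, w=2) cum 159
  x=16 (Northgate, w=100) cum 259  ← median
  x=24 (Hillcrest, w=90) cum 349
⇒ x* = 16
y-coordinate, sorted with cumulative weight:
  y=0 (Northgate, w=100) cum 100
  y=0 (Eastvale, w=50) cum 150
  y=5 (Westmoor, w=7) cum 157
  y=13 (Southcross, w=100) cum 257  ← median
  y=14 (Midtown, w=2) cum 259
  y=18 (Hillcrest, w=90) cum 349
⇒ y* = 13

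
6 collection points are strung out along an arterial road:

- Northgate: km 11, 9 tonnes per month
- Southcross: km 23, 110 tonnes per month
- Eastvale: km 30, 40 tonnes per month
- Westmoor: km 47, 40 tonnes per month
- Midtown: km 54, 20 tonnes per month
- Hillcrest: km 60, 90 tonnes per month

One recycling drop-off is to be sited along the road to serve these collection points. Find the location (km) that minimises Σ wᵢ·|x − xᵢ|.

For a sum of weighted absolute distances on a line, the optimum is the weighted median (not the mean). Total weight W = 309; half-weight = 154.5.
Sort by position and accumulate weight:
  km 11 (Northgate, w=9) → cum 9
  km 23 (Southcross, w=110) → cum 119
  km 30 (Eastvale, w=40) → cum 159  ≥ 154.5 → median here
  km 47 (Westmoor, w=40) → cum 199
  km 54 (Midtown, w=20) → cum 219
  km 60 (Hillcrest, w=90) → cum 309
Optimal location: km 30.

x = 30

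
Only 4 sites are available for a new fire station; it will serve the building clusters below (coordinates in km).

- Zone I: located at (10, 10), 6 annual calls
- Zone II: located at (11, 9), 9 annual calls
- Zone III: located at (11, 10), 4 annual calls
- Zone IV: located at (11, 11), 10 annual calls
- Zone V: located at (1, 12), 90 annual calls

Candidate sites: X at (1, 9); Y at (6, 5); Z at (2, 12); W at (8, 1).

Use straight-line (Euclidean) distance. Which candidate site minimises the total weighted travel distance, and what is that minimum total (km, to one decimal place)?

Total weighted distance at each candidate:
  X (1, 9): total = 556.5
  Y (6, 5): total = 976.6
  Z (2, 12): total = 352.3
  W (8, 1): total = 1448.0
Minimum is at Z with total 352.3 km.

Z, total 352.3 km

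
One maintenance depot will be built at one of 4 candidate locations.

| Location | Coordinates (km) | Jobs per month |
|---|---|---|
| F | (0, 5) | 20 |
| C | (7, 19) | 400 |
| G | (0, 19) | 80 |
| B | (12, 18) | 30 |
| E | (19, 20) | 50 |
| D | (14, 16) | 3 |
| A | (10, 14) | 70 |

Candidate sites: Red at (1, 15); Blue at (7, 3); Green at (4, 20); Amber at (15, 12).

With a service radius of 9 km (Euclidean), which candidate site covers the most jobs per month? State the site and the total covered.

Green, covering 580

Coverage radius r = 9 km; a point is covered iff (Δx)²+(Δy)² ≤ 9² = 81.
  Red (1, 15): covers {C, G} → 480
  Blue (7, 3): covers {F} → 20
  Green (4, 20): covers {C, G, B, A} → 580
  Amber (15, 12): covers {B, E, D, A} → 153
Maximum coverage at Green: 580 jobs per month.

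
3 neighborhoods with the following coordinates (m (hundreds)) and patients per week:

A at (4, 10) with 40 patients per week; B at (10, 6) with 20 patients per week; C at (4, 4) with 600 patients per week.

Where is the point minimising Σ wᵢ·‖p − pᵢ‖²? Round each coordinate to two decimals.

(4.18, 4.42)

The minimiser of Σwᵢ‖p−pᵢ‖² is the weighted centroid p* = (Σwᵢpᵢ)/(Σwᵢ).
Σwᵢ = 660.
Σwᵢxᵢ = 40·4 + 20·10 + 600·4 = 2760.
Σwᵢyᵢ = 40·10 + 20·6 + 600·4 = 2920.
x* = 2760/660 = 4.18, y* = 2920/660 = 4.42.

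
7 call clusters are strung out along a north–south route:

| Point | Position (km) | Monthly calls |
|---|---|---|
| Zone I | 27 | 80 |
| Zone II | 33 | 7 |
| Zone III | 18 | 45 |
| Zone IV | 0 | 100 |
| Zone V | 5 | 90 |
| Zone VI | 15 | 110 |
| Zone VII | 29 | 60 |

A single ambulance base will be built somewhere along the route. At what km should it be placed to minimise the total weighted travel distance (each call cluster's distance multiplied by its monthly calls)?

x = 15

For a sum of weighted absolute distances on a line, the optimum is the weighted median (not the mean). Total weight W = 492; half-weight = 246.
Sort by position and accumulate weight:
  km 0 (Zone IV, w=100) → cum 100
  km 5 (Zone V, w=90) → cum 190
  km 15 (Zone VI, w=110) → cum 300  ≥ 246 → median here
  km 18 (Zone III, w=45) → cum 345
  km 27 (Zone I, w=80) → cum 425
  km 29 (Zone VII, w=60) → cum 485
  km 33 (Zone II, w=7) → cum 492
Optimal location: km 15.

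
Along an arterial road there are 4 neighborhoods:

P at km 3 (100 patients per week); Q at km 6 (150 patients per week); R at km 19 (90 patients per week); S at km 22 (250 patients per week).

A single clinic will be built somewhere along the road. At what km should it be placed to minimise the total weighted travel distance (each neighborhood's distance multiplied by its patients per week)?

x = 19

For a sum of weighted absolute distances on a line, the optimum is the weighted median (not the mean). Total weight W = 590; half-weight = 295.
Sort by position and accumulate weight:
  km 3 (P, w=100) → cum 100
  km 6 (Q, w=150) → cum 250
  km 19 (R, w=90) → cum 340  ≥ 295 → median here
  km 22 (S, w=250) → cum 590
Optimal location: km 19.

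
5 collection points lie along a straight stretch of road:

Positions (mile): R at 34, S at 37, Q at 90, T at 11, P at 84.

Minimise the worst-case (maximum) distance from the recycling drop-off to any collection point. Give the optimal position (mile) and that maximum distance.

location 50.5, max distance 39.5

The 1-center on a line is the midpoint of the two extreme points: leftmost at 11, rightmost at 90.
Optimal location = (11 + 90)/2 = 50.5; maximum distance = (90 − 11)/2 = 39.5.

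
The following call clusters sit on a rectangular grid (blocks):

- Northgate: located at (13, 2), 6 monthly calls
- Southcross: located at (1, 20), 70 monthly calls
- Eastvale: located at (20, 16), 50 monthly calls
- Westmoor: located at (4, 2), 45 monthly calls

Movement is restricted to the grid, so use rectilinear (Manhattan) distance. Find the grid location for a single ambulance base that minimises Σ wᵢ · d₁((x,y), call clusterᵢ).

(4, 16)

Manhattan distance separates: Σwᵢ(|x−xᵢ|+|y−yᵢ|) = Σwᵢ|x−xᵢ| + Σwᵢ|y−yᵢ|, so x and y are optimised independently as 1-D weighted medians.
Total weight W = 171; half = 85.5.
x-coordinate, sorted with cumulative weight:
  x=1 (Southcross, w=70) cum 70
  x=4 (Westmoor, w=45) cum 115  ← median
  x=13 (Northgate, w=6) cum 121
  x=20 (Eastvale, w=50) cum 171
⇒ x* = 4
y-coordinate, sorted with cumulative weight:
  y=2 (Northgate, w=6) cum 6
  y=2 (Westmoor, w=45) cum 51
  y=16 (Eastvale, w=50) cum 101  ← median
  y=20 (Southcross, w=70) cum 171
⇒ y* = 16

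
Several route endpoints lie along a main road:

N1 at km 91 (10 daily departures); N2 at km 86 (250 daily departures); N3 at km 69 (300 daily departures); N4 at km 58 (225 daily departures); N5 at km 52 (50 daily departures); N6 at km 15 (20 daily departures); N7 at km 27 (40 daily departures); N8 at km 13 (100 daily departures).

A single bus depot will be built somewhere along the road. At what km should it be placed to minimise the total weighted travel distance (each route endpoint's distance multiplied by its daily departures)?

x = 69

For a sum of weighted absolute distances on a line, the optimum is the weighted median (not the mean). Total weight W = 995; half-weight = 497.5.
Sort by position and accumulate weight:
  km 13 (N8, w=100) → cum 100
  km 15 (N6, w=20) → cum 120
  km 27 (N7, w=40) → cum 160
  km 52 (N5, w=50) → cum 210
  km 58 (N4, w=225) → cum 435
  km 69 (N3, w=300) → cum 735  ≥ 497.5 → median here
  km 86 (N2, w=250) → cum 985
  km 91 (N1, w=10) → cum 995
Optimal location: km 69.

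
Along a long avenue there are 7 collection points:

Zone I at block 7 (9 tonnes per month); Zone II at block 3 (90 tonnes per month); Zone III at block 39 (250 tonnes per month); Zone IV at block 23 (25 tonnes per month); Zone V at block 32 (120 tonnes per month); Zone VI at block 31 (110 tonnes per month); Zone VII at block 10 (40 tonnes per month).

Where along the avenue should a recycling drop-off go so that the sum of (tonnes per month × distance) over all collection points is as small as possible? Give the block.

x = 32

For a sum of weighted absolute distances on a line, the optimum is the weighted median (not the mean). Total weight W = 644; half-weight = 322.
Sort by position and accumulate weight:
  block 3 (Zone II, w=90) → cum 90
  block 7 (Zone I, w=9) → cum 99
  block 10 (Zone VII, w=40) → cum 139
  block 23 (Zone IV, w=25) → cum 164
  block 31 (Zone VI, w=110) → cum 274
  block 32 (Zone V, w=120) → cum 394  ≥ 322 → median here
  block 39 (Zone III, w=250) → cum 644
Optimal location: block 32.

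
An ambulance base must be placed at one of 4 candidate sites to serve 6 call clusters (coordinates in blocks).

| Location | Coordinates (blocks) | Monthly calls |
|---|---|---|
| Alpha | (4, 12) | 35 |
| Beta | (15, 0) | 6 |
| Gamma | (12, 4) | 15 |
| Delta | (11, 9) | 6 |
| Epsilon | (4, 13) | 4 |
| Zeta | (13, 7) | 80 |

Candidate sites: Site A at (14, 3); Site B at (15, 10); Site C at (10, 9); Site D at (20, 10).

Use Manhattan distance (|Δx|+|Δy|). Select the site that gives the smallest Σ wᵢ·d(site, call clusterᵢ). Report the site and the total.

Total weighted distance at each candidate:
  Site A (14, 3): total = 1268
  Site B (15, 10): total = 1136
  Site C (10, 9): total = 950
  Site D (20, 10): total = 1866
Minimum is at Site C with total 950 blocks.

Site C, total 950 blocks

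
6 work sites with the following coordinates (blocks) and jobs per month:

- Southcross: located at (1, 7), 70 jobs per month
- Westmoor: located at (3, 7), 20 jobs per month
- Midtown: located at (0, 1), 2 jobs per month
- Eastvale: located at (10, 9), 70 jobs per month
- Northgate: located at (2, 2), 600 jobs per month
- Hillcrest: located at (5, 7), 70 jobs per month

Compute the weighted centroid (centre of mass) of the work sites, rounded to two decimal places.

(2.86, 3.55)

The minimiser of Σwᵢ‖p−pᵢ‖² is the weighted centroid p* = (Σwᵢpᵢ)/(Σwᵢ).
Σwᵢ = 832.
Σwᵢxᵢ = 70·1 + 20·3 + 2·0 + 70·10 + 600·2 + 70·5 = 2380.
Σwᵢyᵢ = 70·7 + 20·7 + 2·1 + 70·9 + 600·2 + 70·7 = 2952.
x* = 2380/832 = 2.86, y* = 2952/832 = 3.55.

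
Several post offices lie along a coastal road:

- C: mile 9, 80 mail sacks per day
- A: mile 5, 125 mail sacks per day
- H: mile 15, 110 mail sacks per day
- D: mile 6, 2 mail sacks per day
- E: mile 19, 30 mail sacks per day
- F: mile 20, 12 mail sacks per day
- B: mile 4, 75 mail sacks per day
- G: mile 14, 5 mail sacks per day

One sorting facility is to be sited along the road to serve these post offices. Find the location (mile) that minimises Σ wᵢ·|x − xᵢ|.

For a sum of weighted absolute distances on a line, the optimum is the weighted median (not the mean). Total weight W = 439; half-weight = 219.5.
Sort by position and accumulate weight:
  mile 4 (B, w=75) → cum 75
  mile 5 (A, w=125) → cum 200
  mile 6 (D, w=2) → cum 202
  mile 9 (C, w=80) → cum 282  ≥ 219.5 → median here
  mile 14 (G, w=5) → cum 287
  mile 15 (H, w=110) → cum 397
  mile 19 (E, w=30) → cum 427
  mile 20 (F, w=12) → cum 439
Optimal location: mile 9.

x = 9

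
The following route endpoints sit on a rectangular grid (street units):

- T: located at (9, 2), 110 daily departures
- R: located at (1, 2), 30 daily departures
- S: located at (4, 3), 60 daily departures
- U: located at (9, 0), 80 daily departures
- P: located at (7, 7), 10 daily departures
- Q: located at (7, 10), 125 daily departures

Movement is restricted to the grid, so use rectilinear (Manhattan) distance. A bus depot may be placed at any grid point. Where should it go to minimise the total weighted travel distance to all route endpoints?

(7, 2)

Manhattan distance separates: Σwᵢ(|x−xᵢ|+|y−yᵢ|) = Σwᵢ|x−xᵢ| + Σwᵢ|y−yᵢ|, so x and y are optimised independently as 1-D weighted medians.
Total weight W = 415; half = 207.5.
x-coordinate, sorted with cumulative weight:
  x=1 (R, w=30) cum 30
  x=4 (S, w=60) cum 90
  x=7 (P, w=10) cum 100
  x=7 (Q, w=125) cum 225  ← median
  x=9 (T, w=110) cum 335
  x=9 (U, w=80) cum 415
⇒ x* = 7
y-coordinate, sorted with cumulative weight:
  y=0 (U, w=80) cum 80
  y=2 (T, w=110) cum 190
  y=2 (R, w=30) cum 220  ← median
  y=3 (S, w=60) cum 280
  y=7 (P, w=10) cum 290
  y=10 (Q, w=125) cum 415
⇒ y* = 2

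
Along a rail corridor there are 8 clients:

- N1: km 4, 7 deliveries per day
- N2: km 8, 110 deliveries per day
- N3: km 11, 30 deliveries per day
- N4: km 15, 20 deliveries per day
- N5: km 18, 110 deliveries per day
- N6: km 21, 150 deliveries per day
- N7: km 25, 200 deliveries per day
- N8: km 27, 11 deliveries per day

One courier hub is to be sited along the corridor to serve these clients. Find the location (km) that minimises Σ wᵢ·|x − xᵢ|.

For a sum of weighted absolute distances on a line, the optimum is the weighted median (not the mean). Total weight W = 638; half-weight = 319.
Sort by position and accumulate weight:
  km 4 (N1, w=7) → cum 7
  km 8 (N2, w=110) → cum 117
  km 11 (N3, w=30) → cum 147
  km 15 (N4, w=20) → cum 167
  km 18 (N5, w=110) → cum 277
  km 21 (N6, w=150) → cum 427  ≥ 319 → median here
  km 25 (N7, w=200) → cum 627
  km 27 (N8, w=11) → cum 638
Optimal location: km 21.

x = 21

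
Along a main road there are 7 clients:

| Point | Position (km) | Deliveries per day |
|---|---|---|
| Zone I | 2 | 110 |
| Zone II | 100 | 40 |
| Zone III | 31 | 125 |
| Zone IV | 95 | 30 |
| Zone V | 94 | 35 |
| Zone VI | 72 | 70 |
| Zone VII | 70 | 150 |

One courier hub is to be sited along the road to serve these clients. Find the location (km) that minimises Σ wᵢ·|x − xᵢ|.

For a sum of weighted absolute distances on a line, the optimum is the weighted median (not the mean). Total weight W = 560; half-weight = 280.
Sort by position and accumulate weight:
  km 2 (Zone I, w=110) → cum 110
  km 31 (Zone III, w=125) → cum 235
  km 70 (Zone VII, w=150) → cum 385  ≥ 280 → median here
  km 72 (Zone VI, w=70) → cum 455
  km 94 (Zone V, w=35) → cum 490
  km 95 (Zone IV, w=30) → cum 520
  km 100 (Zone II, w=40) → cum 560
Optimal location: km 70.

x = 70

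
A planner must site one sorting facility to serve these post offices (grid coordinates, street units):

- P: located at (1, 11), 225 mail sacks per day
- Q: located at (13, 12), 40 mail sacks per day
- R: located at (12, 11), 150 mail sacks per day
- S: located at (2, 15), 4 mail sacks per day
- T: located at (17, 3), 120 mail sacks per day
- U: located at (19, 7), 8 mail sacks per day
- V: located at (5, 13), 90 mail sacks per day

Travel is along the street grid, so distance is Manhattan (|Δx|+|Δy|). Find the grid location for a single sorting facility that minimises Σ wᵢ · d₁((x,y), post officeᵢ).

(5, 11)

Manhattan distance separates: Σwᵢ(|x−xᵢ|+|y−yᵢ|) = Σwᵢ|x−xᵢ| + Σwᵢ|y−yᵢ|, so x and y are optimised independently as 1-D weighted medians.
Total weight W = 637; half = 318.5.
x-coordinate, sorted with cumulative weight:
  x=1 (P, w=225) cum 225
  x=2 (S, w=4) cum 229
  x=5 (V, w=90) cum 319  ← median
  x=12 (R, w=150) cum 469
  x=13 (Q, w=40) cum 509
  x=17 (T, w=120) cum 629
  x=19 (U, w=8) cum 637
⇒ x* = 5
y-coordinate, sorted with cumulative weight:
  y=3 (T, w=120) cum 120
  y=7 (U, w=8) cum 128
  y=11 (P, w=225) cum 353  ← median
  y=11 (R, w=150) cum 503
  y=12 (Q, w=40) cum 543
  y=13 (V, w=90) cum 633
  y=15 (S, w=4) cum 637
⇒ y* = 11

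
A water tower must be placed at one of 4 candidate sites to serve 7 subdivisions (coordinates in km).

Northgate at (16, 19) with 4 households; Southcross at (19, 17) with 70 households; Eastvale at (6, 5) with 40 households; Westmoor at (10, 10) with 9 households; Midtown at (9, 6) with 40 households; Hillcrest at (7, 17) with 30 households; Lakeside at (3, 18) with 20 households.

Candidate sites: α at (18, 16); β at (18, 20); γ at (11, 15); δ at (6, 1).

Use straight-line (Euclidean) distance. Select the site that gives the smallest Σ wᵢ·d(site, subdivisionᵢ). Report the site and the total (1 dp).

Total weighted distance at each candidate:
  α (18, 16): total = 2026.7
  β (18, 20): total = 2424.4
  γ (11, 15): total = 1769.8
  δ (6, 1): total = 2833.5
Minimum is at γ with total 1769.8 km.

γ, total 1769.8 km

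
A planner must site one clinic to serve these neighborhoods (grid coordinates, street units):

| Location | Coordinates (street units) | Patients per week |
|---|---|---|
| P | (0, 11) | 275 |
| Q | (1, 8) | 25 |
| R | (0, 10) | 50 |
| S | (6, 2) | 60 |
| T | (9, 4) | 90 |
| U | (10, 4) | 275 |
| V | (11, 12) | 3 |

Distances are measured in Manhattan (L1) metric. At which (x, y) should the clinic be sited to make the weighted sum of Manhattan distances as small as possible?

Manhattan distance separates: Σwᵢ(|x−xᵢ|+|y−yᵢ|) = Σwᵢ|x−xᵢ| + Σwᵢ|y−yᵢ|, so x and y are optimised independently as 1-D weighted medians.
Total weight W = 778; half = 389.
x-coordinate, sorted with cumulative weight:
  x=0 (P, w=275) cum 275
  x=0 (R, w=50) cum 325
  x=1 (Q, w=25) cum 350
  x=6 (S, w=60) cum 410  ← median
  x=9 (T, w=90) cum 500
  x=10 (U, w=275) cum 775
  x=11 (V, w=3) cum 778
⇒ x* = 6
y-coordinate, sorted with cumulative weight:
  y=2 (S, w=60) cum 60
  y=4 (T, w=90) cum 150
  y=4 (U, w=275) cum 425  ← median
  y=8 (Q, w=25) cum 450
  y=10 (R, w=50) cum 500
  y=11 (P, w=275) cum 775
  y=12 (V, w=3) cum 778
⇒ y* = 4

(6, 4)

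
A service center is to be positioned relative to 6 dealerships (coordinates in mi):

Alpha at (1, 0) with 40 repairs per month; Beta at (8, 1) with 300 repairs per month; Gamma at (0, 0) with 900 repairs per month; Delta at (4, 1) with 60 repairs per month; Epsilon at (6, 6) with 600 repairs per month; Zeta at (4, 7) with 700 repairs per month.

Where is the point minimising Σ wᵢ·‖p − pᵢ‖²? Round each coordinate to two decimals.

(3.49, 3.41)

The minimiser of Σwᵢ‖p−pᵢ‖² is the weighted centroid p* = (Σwᵢpᵢ)/(Σwᵢ).
Σwᵢ = 2600.
Σwᵢxᵢ = 40·1 + 300·8 + 900·0 + 60·4 + 600·6 + 700·4 = 9080.
Σwᵢyᵢ = 40·0 + 300·1 + 900·0 + 60·1 + 600·6 + 700·7 = 8860.
x* = 9080/2600 = 3.49, y* = 8860/2600 = 3.41.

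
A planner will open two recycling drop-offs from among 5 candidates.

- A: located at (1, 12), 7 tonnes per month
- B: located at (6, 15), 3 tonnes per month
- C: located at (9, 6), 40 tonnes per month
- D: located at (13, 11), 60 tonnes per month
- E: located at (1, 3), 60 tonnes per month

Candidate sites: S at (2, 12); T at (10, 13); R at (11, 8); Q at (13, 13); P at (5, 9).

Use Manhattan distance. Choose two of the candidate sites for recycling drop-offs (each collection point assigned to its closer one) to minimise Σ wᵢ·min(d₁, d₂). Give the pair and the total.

Evaluate every pair (each demand assigned to the nearer of the two):
  {Q, P}: total = 1070
  {S, R}: total = 1088
  {R, P}: total = 1130
  {S, Q}: total = 1188
  {S, T}: total = 1245
  {T, P}: total = 1247
  {R, Q}: total = 1298
  {T, R}: total = 1448
  {S, P}: total = 1508
  {T, Q}: total = 1668
Best pair: {Q, P} with total 1070.

{Q, P}, total 1070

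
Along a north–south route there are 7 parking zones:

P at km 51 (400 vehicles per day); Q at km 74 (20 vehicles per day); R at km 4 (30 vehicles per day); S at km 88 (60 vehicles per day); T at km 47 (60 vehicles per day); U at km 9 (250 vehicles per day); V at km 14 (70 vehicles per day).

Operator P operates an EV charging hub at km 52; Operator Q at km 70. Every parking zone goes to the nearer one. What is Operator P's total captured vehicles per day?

810

The indifferent point is the midpoint (52+70)/2 = 61; parking zones left of it (closer to Operator P at 52) go to Operator P, those right go to Operator Q.
  R at 4 (w=30) → Operator P
  U at 9 (w=250) → Operator P
  V at 14 (w=70) → Operator P
  T at 47 (w=60) → Operator P
  P at 51 (w=400) → Operator P
  Q at 74 (w=20) → Operator Q
  S at 88 (w=60) → Operator Q
Operator P captures 810; Operator Q captures 80.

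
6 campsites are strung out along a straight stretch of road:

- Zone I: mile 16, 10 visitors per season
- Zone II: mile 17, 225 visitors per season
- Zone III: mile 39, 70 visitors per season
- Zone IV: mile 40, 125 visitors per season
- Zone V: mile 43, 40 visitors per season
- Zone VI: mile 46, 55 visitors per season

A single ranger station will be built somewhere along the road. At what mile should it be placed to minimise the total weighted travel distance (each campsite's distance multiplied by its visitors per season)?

For a sum of weighted absolute distances on a line, the optimum is the weighted median (not the mean). Total weight W = 525; half-weight = 262.5.
Sort by position and accumulate weight:
  mile 16 (Zone I, w=10) → cum 10
  mile 17 (Zone II, w=225) → cum 235
  mile 39 (Zone III, w=70) → cum 305  ≥ 262.5 → median here
  mile 40 (Zone IV, w=125) → cum 430
  mile 43 (Zone V, w=40) → cum 470
  mile 46 (Zone VI, w=55) → cum 525
Optimal location: mile 39.

x = 39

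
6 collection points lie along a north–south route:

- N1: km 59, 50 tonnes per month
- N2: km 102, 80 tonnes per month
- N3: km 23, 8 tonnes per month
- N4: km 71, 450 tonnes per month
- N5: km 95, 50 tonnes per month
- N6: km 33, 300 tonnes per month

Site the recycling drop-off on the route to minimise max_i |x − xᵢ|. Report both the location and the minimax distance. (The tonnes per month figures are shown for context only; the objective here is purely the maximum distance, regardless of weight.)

location 62.5, max distance 39.5

The 1-center on a line is the midpoint of the two extreme points: leftmost at 23, rightmost at 102.
Optimal location = (23 + 102)/2 = 62.5; maximum distance = (102 − 23)/2 = 39.5.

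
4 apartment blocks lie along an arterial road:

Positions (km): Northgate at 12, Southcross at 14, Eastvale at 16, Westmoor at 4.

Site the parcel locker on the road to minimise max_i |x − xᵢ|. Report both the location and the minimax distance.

location 10, max distance 6

The 1-center on a line is the midpoint of the two extreme points: leftmost at 4, rightmost at 16.
Optimal location = (4 + 16)/2 = 10; maximum distance = (16 − 4)/2 = 6.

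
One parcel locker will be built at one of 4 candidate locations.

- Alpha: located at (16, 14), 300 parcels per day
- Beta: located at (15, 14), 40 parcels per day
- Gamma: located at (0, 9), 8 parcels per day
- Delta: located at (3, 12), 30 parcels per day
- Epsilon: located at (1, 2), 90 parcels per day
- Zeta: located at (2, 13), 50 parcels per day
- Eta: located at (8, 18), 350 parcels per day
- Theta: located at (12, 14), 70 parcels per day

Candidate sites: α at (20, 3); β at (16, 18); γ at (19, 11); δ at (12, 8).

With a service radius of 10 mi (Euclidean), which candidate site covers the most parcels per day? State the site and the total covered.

Coverage radius r = 10 mi; a point is covered iff (Δx)²+(Δy)² ≤ 10² = 100.
  α (20, 3): covers {none} → 0
  β (16, 18): covers {Alpha, Beta, Eta, Theta} → 760
  γ (19, 11): covers {Alpha, Beta, Theta} → 410
  δ (12, 8): covers {Alpha, Beta, Delta, Theta} → 440
Maximum coverage at β: 760 parcels per day.

β, covering 760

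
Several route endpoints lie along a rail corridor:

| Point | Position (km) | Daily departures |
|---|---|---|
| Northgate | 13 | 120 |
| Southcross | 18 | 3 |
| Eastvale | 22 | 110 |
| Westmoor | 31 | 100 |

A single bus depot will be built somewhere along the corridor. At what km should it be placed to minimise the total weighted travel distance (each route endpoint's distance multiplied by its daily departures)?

For a sum of weighted absolute distances on a line, the optimum is the weighted median (not the mean). Total weight W = 333; half-weight = 166.5.
Sort by position and accumulate weight:
  km 13 (Northgate, w=120) → cum 120
  km 18 (Southcross, w=3) → cum 123
  km 22 (Eastvale, w=110) → cum 233  ≥ 166.5 → median here
  km 31 (Westmoor, w=100) → cum 333
Optimal location: km 22.

x = 22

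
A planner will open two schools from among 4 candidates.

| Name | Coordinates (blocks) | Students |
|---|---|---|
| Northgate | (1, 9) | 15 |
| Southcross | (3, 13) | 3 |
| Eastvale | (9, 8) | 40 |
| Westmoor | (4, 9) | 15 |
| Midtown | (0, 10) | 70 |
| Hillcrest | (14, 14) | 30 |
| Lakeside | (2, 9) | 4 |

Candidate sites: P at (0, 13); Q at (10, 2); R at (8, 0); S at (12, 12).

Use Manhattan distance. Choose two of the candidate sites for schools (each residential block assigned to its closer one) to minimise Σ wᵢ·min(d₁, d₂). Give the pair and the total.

Evaluate every pair (each demand assigned to the nearer of the two):
  {P, S}: total = 838
  {P, Q}: total = 1168
  {P, R}: total = 1248
  {Q, S}: total = 1837
  {R, S}: total = 1837
  {Q, R}: total = 2569
Best pair: {P, S} with total 838.

{P, S}, total 838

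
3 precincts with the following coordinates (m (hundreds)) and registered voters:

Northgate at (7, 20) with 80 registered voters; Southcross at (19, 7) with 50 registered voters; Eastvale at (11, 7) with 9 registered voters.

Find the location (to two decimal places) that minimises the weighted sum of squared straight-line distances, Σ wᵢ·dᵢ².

(11.58, 14.48)

The minimiser of Σwᵢ‖p−pᵢ‖² is the weighted centroid p* = (Σwᵢpᵢ)/(Σwᵢ).
Σwᵢ = 139.
Σwᵢxᵢ = 80·7 + 50·19 + 9·11 = 1609.
Σwᵢyᵢ = 80·20 + 50·7 + 9·7 = 2013.
x* = 1609/139 = 11.58, y* = 2013/139 = 14.48.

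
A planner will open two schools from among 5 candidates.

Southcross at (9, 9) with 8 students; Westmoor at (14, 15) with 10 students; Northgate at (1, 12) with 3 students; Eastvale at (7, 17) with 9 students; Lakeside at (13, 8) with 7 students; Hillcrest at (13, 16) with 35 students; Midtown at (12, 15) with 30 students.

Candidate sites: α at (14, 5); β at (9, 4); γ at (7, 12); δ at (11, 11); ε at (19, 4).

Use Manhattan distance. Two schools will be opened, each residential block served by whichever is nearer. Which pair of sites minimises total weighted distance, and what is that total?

{γ, δ}, total 595

Evaluate every pair (each demand assigned to the nearer of the two):
  {γ, δ}: total = 595
  {α, δ}: total = 648
  {β, δ}: total = 655
  {δ, ε}: total = 655
  {α, γ}: total = 821
  {β, γ}: total = 849
  {γ, ε}: total = 863
  {α, β}: total = 1131
  {α, ε}: total = 1211
  {β, ε}: total = 1419
Best pair: {γ, δ} with total 595.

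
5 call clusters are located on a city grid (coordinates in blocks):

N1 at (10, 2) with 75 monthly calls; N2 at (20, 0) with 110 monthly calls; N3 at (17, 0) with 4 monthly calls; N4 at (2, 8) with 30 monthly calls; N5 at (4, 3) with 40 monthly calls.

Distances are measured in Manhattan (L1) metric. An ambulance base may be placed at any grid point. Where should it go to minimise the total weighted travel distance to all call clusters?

(10, 2)

Manhattan distance separates: Σwᵢ(|x−xᵢ|+|y−yᵢ|) = Σwᵢ|x−xᵢ| + Σwᵢ|y−yᵢ|, so x and y are optimised independently as 1-D weighted medians.
Total weight W = 259; half = 129.5.
x-coordinate, sorted with cumulative weight:
  x=2 (N4, w=30) cum 30
  x=4 (N5, w=40) cum 70
  x=10 (N1, w=75) cum 145  ← median
  x=17 (N3, w=4) cum 149
  x=20 (N2, w=110) cum 259
⇒ x* = 10
y-coordinate, sorted with cumulative weight:
  y=0 (N2, w=110) cum 110
  y=0 (N3, w=4) cum 114
  y=2 (N1, w=75) cum 189  ← median
  y=3 (N5, w=40) cum 229
  y=8 (N4, w=30) cum 259
⇒ y* = 2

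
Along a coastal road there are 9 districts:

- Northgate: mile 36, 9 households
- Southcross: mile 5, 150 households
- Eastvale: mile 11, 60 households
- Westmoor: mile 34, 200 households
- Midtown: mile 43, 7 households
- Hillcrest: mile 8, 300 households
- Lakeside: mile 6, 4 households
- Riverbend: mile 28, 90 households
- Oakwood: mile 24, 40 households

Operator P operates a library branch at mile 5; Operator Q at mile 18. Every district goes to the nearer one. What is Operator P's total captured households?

514

The indifferent point is the midpoint (5+18)/2 = 11.5; districts left of it (closer to Operator P at 5) go to Operator P, those right go to Operator Q.
  Southcross at 5 (w=150) → Operator P
  Lakeside at 6 (w=4) → Operator P
  Hillcrest at 8 (w=300) → Operator P
  Eastvale at 11 (w=60) → Operator P
  Oakwood at 24 (w=40) → Operator Q
  Riverbend at 28 (w=90) → Operator Q
  Westmoor at 34 (w=200) → Operator Q
  Northgate at 36 (w=9) → Operator Q
  Midtown at 43 (w=7) → Operator Q
Operator P captures 514; Operator Q captures 346.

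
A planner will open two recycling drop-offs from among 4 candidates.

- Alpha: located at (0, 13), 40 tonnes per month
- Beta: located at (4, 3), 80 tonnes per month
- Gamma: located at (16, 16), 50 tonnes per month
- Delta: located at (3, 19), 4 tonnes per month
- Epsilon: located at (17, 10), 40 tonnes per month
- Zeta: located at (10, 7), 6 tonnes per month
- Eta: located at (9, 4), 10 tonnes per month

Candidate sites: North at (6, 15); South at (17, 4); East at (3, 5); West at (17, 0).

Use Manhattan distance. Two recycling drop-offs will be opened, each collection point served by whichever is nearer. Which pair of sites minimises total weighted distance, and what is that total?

{South, East}, total 1750

Evaluate every pair (each demand assigned to the nearer of the two):
  {South, East}: total = 1750
  {North, East}: total = 1902
  {East, West}: total = 2110
  {North, South}: total = 2398
  {North, West}: total = 2610
  {South, West}: total = 3306
Best pair: {South, East} with total 1750.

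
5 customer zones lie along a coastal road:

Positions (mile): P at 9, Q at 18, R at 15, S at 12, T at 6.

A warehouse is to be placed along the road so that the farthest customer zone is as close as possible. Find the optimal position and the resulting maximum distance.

The 1-center on a line is the midpoint of the two extreme points: leftmost at 6, rightmost at 18.
Optimal location = (6 + 18)/2 = 12; maximum distance = (18 − 6)/2 = 6.

location 12, max distance 6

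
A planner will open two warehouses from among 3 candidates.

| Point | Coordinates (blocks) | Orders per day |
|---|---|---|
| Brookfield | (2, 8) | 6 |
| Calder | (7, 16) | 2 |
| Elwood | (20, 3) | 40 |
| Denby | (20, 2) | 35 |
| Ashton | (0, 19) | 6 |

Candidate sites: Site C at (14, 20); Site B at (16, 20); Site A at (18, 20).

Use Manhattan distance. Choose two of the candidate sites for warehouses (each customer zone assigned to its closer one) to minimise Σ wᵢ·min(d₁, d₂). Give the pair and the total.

Evaluate every pair (each demand assigned to the nearer of the two):
  {Site C, Site A}: total = 1716
  {Site B, Site A}: total = 1744
  {Site C, Site B}: total = 1866
Best pair: {Site C, Site A} with total 1716.

{Site C, Site A}, total 1716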